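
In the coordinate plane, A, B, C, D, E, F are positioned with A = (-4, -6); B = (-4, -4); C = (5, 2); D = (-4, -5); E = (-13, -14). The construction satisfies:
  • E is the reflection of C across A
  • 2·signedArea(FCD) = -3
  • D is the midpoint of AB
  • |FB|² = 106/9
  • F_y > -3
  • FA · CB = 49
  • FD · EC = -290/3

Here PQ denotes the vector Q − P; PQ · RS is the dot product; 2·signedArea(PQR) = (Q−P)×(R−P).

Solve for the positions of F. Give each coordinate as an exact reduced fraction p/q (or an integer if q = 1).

1. F_x = -1  [2·signedArea(FCD) = -3 ∩ FA · CB = 49]
2. F_y = -7/3  [2·signedArea(FCD) = -3 ∩ FA · CB = 49]
   → F = (-1, -7/3)

F = (-1, -7/3)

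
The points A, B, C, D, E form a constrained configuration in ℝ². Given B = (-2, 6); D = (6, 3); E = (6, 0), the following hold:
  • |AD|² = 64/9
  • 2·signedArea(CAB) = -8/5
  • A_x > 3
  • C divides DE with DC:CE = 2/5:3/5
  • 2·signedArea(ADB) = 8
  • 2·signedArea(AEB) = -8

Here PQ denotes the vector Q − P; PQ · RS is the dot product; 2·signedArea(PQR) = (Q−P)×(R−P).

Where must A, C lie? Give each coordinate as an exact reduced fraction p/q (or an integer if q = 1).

1. A_x = 10/3  [2·signedArea(AEB) = -8 ∩ 2·signedArea(ADB) = 8]
2. A_y = 3  [2·signedArea(AEB) = -8 ∩ 2·signedArea(ADB) = 8]
   → A = (10/3, 3)
3. C_x = 6  [C divides DE with DC:CE = 2/5:3/5]
4. C_y = 9/5  [C divides DE with DC:CE = 2/5:3/5]
   → C = (6, 9/5)

A = (10/3, 3)
C = (6, 9/5)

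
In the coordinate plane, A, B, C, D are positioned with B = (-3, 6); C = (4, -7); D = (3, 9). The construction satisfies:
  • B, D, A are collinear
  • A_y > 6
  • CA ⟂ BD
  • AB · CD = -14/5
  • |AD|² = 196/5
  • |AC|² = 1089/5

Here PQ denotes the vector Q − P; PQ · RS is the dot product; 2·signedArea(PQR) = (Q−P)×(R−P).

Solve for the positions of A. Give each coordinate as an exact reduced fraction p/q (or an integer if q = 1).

A = (-13/5, 31/5)

1. A_x = -13/5  [B, D, A are collinear ∩ CA ⟂ BD]
2. A_y = 31/5  [B, D, A are collinear ∩ CA ⟂ BD]
   → A = (-13/5, 31/5)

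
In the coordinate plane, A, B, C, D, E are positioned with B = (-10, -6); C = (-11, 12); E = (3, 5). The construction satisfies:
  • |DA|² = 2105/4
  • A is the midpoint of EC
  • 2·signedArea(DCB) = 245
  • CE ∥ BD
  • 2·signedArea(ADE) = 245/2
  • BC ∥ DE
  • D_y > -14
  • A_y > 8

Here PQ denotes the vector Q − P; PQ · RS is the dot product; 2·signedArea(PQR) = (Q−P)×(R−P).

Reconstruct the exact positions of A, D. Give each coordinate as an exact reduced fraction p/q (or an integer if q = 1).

A = (-4, 17/2)
D = (4, -13)

1. A_x = -4  [A is the midpoint of EC]
2. A_y = 17/2  [A is the midpoint of EC]
   → A = (-4, 17/2)
3. D_x = 4  [BC ∥ DE ∩ CE ∥ BD]
4. D_y = -13  [BC ∥ DE ∩ CE ∥ BD]
   → D = (4, -13)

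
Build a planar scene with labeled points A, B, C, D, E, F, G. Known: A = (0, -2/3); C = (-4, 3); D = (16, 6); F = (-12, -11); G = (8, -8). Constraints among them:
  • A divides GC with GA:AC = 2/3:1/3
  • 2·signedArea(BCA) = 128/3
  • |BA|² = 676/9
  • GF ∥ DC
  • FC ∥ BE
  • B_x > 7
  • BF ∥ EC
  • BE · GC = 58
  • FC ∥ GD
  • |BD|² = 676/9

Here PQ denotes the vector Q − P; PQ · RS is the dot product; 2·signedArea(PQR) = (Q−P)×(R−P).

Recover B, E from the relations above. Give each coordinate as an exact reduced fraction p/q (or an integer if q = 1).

B = (8, 8/3)
E = (16, 50/3)

1. B_x = 8  [line 11/3·x + 4·y + -40 = 0 ∩ |BA|² = 676/9]
2. B_y = 8/3  [line 11/3·x + 4·y + -40 = 0 ∩ |BA|² = 676/9]
   → B = (8, 8/3)
3. E_x = 16  [BE · GC = 58 ∩ BF ∥ EC]
4. E_y = 50/3  [BE · GC = 58 ∩ BF ∥ EC]
   → E = (16, 50/3)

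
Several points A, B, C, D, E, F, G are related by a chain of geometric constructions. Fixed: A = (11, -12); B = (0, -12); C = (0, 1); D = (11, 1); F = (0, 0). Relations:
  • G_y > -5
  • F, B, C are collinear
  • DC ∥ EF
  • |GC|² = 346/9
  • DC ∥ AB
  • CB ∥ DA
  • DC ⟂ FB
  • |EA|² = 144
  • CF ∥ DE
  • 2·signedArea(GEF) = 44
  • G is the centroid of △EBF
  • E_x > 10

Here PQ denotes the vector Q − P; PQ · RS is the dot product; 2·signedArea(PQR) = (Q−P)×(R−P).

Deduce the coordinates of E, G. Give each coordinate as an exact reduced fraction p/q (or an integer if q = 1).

1. E_x = 11  [DC ∥ EF ∩ CF ∥ DE]
2. E_y = 0  [DC ∥ EF ∩ CF ∥ DE]
   → E = (11, 0)
3. G_x = 11/3  [G is the centroid of △EBF]
4. G_y = -4  [G is the centroid of △EBF]
   → G = (11/3, -4)

E = (11, 0)
G = (11/3, -4)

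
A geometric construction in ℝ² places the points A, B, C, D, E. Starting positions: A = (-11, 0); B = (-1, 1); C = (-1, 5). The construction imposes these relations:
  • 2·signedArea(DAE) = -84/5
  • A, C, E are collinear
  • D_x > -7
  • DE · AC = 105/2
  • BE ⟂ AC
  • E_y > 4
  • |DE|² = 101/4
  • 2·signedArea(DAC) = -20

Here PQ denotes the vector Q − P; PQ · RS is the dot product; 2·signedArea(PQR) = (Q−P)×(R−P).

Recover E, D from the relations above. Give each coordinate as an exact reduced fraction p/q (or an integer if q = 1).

D = (-6, 1/2)
E = (-13/5, 21/5)

1. E_x = -13/5  [A, C, E are collinear ∩ BE ⟂ AC]
2. E_y = 21/5  [A, C, E are collinear ∩ BE ⟂ AC]
   → E = (-13/5, 21/5)
3. D_x = -6  [2·signedArea(DAE) = -84/5 ∩ DE · AC = 105/2]
4. D_y = 1/2  [2·signedArea(DAE) = -84/5 ∩ DE · AC = 105/2]
   → D = (-6, 1/2)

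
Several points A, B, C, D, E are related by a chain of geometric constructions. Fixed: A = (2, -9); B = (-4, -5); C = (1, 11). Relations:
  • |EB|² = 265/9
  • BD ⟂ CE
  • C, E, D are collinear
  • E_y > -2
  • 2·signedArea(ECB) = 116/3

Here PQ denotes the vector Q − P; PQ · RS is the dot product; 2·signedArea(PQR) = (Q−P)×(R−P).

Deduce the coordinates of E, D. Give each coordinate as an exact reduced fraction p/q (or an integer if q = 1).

1. E_x = -1/3  [line 16·x + -5·y + 1/3 = 0 ∩ |EB|² = 265/9]
2. E_y = -1  [line 16·x + -5·y + 1/3 = 0 ∩ |EB|² = 265/9]
   → E = (-1/3, -1)
3. D_x = -67/82  [C, E, D are collinear ∩ BD ⟂ CE]
4. D_y = -439/82  [C, E, D are collinear ∩ BD ⟂ CE]
   → D = (-67/82, -439/82)

D = (-67/82, -439/82)
E = (-1/3, -1)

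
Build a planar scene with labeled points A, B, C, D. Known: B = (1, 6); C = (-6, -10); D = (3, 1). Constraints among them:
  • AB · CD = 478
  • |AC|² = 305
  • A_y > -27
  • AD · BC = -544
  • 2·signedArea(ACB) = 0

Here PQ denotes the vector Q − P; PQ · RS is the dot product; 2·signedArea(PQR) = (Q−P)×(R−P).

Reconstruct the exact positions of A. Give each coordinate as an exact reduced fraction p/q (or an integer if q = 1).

A = (-13, -26)

1. A_x = -13  [2·signedArea(ACB) = 0 ∩ AD · BC = -544]
2. A_y = -26  [2·signedArea(ACB) = 0 ∩ AD · BC = -544]
   → A = (-13, -26)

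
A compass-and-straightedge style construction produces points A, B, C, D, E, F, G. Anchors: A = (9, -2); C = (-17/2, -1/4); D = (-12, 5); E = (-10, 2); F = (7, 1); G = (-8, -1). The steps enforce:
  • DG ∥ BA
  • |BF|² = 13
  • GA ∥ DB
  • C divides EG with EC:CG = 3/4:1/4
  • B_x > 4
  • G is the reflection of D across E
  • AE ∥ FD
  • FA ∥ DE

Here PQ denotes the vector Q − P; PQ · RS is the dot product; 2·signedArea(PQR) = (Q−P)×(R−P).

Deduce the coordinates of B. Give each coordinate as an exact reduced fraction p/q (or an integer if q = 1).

1. B_x = 5  [DG ∥ BA ∩ GA ∥ DB]
2. B_y = 4  [DG ∥ BA ∩ GA ∥ DB]
   → B = (5, 4)

B = (5, 4)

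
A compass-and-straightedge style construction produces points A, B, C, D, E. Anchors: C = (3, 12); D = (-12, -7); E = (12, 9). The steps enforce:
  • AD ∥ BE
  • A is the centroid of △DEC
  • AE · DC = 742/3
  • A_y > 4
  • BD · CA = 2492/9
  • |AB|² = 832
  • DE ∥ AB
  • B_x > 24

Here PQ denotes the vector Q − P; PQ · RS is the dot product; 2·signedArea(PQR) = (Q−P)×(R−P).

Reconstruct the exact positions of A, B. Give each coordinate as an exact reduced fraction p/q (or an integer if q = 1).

1. A_x = 1  [A is the centroid of △DEC]
2. A_y = 14/3  [A is the centroid of △DEC]
   → A = (1, 14/3)
3. B_x = 25  [AD ∥ BE ∩ DE ∥ AB]
4. B_y = 62/3  [AD ∥ BE ∩ DE ∥ AB]
   → B = (25, 62/3)

A = (1, 14/3)
B = (25, 62/3)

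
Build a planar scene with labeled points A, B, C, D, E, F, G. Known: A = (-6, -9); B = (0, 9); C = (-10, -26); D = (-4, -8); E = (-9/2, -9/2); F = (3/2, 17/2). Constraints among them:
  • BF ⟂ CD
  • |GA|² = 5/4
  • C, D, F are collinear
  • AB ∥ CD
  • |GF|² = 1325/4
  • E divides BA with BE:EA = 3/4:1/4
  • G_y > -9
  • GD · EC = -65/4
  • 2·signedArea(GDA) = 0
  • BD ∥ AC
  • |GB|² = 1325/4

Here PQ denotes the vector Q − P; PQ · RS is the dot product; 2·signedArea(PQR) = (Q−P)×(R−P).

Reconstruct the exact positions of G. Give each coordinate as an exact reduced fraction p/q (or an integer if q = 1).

G = (-5, -17/2)

1. G_x = -5  [2·signedArea(GDA) = 0 ∩ GD · EC = -65/4]
2. G_y = -17/2  [2·signedArea(GDA) = 0 ∩ GD · EC = -65/4]
   → G = (-5, -17/2)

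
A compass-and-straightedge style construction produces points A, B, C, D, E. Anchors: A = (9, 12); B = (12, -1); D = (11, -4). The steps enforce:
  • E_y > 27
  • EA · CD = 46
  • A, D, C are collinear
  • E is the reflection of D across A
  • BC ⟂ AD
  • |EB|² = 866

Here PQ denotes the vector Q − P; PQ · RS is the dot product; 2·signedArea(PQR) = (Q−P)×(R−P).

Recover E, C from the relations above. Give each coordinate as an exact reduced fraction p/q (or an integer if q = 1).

C = (692/65, -76/65)
E = (7, 28)

1. E_x = 7  [E is the reflection of D across A]
2. E_y = 28  [E is the reflection of D across A]
   → E = (7, 28)
3. C_x = 692/65  [A, D, C are collinear ∩ BC ⟂ AD]
4. C_y = -76/65  [A, D, C are collinear ∩ BC ⟂ AD]
   → C = (692/65, -76/65)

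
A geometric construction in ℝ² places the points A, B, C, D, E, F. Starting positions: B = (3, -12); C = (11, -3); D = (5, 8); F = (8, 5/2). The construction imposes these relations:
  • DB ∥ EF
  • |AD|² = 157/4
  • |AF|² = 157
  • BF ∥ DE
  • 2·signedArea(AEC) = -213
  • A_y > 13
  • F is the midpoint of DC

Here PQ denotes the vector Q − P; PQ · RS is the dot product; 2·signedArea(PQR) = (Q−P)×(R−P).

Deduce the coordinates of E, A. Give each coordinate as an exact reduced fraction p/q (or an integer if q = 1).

1. E_x = 10  [DB ∥ EF ∩ BF ∥ DE]
2. E_y = 45/2  [DB ∥ EF ∩ BF ∥ DE]
   → E = (10, 45/2)
3. A_x = 2  [line 51/2·x + 1·y + -129/2 = 0 ∩ |AF|² = 157]
4. A_y = 27/2  [line 51/2·x + 1·y + -129/2 = 0 ∩ |AF|² = 157]
   → A = (2, 27/2)

A = (2, 27/2)
E = (10, 45/2)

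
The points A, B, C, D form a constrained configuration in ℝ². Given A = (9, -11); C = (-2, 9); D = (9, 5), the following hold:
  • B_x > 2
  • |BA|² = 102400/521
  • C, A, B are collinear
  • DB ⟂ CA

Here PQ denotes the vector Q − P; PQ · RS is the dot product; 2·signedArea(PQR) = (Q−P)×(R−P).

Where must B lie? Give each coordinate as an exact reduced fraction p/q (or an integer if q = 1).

B = (1169/521, 669/521)

1. B_x = 1169/521  [C, A, B are collinear ∩ DB ⟂ CA]
2. B_y = 669/521  [C, A, B are collinear ∩ DB ⟂ CA]
   → B = (1169/521, 669/521)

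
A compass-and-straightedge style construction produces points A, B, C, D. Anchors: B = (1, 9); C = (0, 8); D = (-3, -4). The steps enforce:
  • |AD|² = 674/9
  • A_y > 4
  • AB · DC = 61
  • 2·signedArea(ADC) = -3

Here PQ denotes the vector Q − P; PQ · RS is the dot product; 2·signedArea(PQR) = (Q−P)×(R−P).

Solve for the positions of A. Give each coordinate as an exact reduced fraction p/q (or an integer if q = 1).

1. A_x = -2/3  [AB · DC = 61 ∩ 2·signedArea(ADC) = -3]
2. A_y = 13/3  [AB · DC = 61 ∩ 2·signedArea(ADC) = -3]
   → A = (-2/3, 13/3)

A = (-2/3, 13/3)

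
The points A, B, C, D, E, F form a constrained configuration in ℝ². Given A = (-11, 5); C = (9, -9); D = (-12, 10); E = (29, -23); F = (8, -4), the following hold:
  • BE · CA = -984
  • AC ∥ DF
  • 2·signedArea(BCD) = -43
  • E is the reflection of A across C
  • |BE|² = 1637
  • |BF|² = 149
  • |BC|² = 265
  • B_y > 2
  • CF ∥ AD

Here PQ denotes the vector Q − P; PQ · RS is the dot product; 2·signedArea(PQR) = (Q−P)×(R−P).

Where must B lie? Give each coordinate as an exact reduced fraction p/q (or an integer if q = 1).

B = (-2, 3)

1. B_x = -2  [BE · CA = -984 ∩ 2·signedArea(BCD) = -43]
2. B_y = 3  [BE · CA = -984 ∩ 2·signedArea(BCD) = -43]
   → B = (-2, 3)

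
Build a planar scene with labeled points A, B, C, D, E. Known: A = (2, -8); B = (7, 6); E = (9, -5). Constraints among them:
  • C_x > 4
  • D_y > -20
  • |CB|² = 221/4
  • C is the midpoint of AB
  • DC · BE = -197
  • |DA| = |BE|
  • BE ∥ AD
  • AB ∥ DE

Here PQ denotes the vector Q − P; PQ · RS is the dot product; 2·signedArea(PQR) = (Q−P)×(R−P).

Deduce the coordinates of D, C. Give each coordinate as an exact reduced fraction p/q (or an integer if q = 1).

C = (9/2, -1)
D = (4, -19)

1. D_x = 4  [AB ∥ DE ∩ BE ∥ AD]
2. D_y = -19  [AB ∥ DE ∩ BE ∥ AD]
   → D = (4, -19)
3. C_x = 9/2  [C is the midpoint of AB]
4. C_y = -1  [C is the midpoint of AB]
   → C = (9/2, -1)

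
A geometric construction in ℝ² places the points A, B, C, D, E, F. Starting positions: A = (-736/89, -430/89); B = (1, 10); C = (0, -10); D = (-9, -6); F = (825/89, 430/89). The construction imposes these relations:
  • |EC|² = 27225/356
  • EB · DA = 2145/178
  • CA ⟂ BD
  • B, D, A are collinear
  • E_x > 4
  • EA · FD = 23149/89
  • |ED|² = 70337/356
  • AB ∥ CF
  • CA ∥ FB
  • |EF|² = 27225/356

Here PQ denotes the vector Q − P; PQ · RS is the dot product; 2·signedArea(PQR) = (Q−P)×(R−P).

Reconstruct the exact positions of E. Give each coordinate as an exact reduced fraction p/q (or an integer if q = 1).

E = (825/178, -230/89)

1. E_x = 825/178  [EA · FD = 23149/89 ∩ EB · DA = 2145/178]
2. E_y = -230/89  [EA · FD = 23149/89 ∩ EB · DA = 2145/178]
   → E = (825/178, -230/89)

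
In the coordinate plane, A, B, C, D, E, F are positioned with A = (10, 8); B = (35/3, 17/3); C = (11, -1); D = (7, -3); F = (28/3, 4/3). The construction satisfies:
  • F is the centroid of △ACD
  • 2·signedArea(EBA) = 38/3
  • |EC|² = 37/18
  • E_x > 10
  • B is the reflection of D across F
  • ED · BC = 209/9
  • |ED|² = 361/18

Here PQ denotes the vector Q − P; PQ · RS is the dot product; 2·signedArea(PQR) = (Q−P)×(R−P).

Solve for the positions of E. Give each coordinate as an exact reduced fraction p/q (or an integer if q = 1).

E = (61/6, 1/6)

1. E_x = 61/6  [2·signedArea(EBA) = 38/3 ∩ ED · BC = 209/9]
2. E_y = 1/6  [2·signedArea(EBA) = 38/3 ∩ ED · BC = 209/9]
   → E = (61/6, 1/6)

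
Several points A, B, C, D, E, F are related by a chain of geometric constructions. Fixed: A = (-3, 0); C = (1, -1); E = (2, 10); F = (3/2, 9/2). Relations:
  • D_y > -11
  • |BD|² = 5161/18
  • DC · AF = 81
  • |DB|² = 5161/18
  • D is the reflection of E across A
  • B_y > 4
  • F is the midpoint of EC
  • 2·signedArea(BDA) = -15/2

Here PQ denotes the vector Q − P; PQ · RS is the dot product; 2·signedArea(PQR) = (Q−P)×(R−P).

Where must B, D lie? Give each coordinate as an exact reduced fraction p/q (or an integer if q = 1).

B = (1/6, 29/6)
D = (-8, -10)

1. D_x = -8  [D is the reflection of E across A]
2. D_y = -10  [D is the reflection of E across A]
   → D = (-8, -10)
3. B_x = 1/6  [line -10·x + 5·y + -45/2 = 0 ∩ |BD|² = 5161/18]
4. B_y = 29/6  [line -10·x + 5·y + -45/2 = 0 ∩ |BD|² = 5161/18]
   → B = (1/6, 29/6)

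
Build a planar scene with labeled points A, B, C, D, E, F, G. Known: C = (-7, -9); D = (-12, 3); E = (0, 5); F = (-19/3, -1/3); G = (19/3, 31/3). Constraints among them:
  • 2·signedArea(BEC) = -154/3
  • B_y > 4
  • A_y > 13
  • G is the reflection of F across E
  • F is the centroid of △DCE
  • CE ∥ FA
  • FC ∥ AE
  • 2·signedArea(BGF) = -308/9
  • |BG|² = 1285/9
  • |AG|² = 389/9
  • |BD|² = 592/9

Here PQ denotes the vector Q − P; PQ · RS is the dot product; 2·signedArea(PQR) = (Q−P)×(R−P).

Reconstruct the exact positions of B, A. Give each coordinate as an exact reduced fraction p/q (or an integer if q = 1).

A = (2/3, 41/3)
B = (-4, 13/3)

1. B_x = -4  [2·signedArea(BGF) = -308/9 ∩ 2·signedArea(BEC) = -154/3]
2. B_y = 13/3  [2·signedArea(BGF) = -308/9 ∩ 2·signedArea(BEC) = -154/3]
   → B = (-4, 13/3)
3. A_x = 2/3  [FC ∥ AE ∩ CE ∥ FA]
4. A_y = 41/3  [FC ∥ AE ∩ CE ∥ FA]
   → A = (2/3, 41/3)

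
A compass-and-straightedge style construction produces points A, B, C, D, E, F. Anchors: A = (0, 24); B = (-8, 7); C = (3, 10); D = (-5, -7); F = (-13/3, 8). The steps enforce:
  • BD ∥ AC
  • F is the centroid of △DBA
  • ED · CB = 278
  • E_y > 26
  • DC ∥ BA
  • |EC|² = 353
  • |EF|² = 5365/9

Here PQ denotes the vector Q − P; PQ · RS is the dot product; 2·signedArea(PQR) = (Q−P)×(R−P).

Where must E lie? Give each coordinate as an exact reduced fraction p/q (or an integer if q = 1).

1. E_x = 11  [line 11·x + 3·y + -202 = 0 ∩ |EF|² = 5365/9]
2. E_y = 27  [line 11·x + 3·y + -202 = 0 ∩ |EF|² = 5365/9]
   → E = (11, 27)

E = (11, 27)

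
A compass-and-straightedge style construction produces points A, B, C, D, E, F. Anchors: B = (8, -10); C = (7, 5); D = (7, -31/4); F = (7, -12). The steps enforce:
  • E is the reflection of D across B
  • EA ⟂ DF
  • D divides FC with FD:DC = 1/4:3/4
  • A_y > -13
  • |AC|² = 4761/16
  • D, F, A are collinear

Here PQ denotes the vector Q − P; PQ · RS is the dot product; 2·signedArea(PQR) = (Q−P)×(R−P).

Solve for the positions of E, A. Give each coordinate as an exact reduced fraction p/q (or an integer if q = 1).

1. E_x = 9  [E is the reflection of D across B]
2. E_y = -49/4  [E is the reflection of D across B]
   → E = (9, -49/4)
3. A_x = 7  [D, F, A are collinear ∩ EA ⟂ DF]
4. A_y = -49/4  [D, F, A are collinear ∩ EA ⟂ DF]
   → A = (7, -49/4)

A = (7, -49/4)
E = (9, -49/4)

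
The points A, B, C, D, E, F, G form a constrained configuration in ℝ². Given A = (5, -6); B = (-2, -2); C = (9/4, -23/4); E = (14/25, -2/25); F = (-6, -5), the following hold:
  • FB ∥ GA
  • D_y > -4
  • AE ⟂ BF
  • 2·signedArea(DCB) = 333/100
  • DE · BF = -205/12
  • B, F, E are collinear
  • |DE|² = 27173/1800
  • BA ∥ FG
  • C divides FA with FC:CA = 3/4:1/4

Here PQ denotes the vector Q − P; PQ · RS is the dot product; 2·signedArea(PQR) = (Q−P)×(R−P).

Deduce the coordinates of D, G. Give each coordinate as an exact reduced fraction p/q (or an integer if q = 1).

D = (-319/300, -361/100)
G = (1, -9)

1. D_x = -319/300  [2·signedArea(DCB) = 333/100 ∩ DE · BF = -205/12]
2. D_y = -361/100  [2·signedArea(DCB) = 333/100 ∩ DE · BF = -205/12]
   → D = (-319/300, -361/100)
3. G_x = 1  [FB ∥ GA ∩ BA ∥ FG]
4. G_y = -9  [FB ∥ GA ∩ BA ∥ FG]
   → G = (1, -9)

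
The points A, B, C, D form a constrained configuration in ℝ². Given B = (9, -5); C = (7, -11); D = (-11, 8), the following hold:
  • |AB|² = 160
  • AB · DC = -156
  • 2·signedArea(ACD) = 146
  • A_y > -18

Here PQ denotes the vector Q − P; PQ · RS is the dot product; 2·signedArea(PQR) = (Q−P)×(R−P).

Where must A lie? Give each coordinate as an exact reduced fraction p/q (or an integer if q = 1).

1. A_x = 5  [2·signedArea(ACD) = 146 ∩ AB · DC = -156]
2. A_y = -17  [2·signedArea(ACD) = 146 ∩ AB · DC = -156]
   → A = (5, -17)

A = (5, -17)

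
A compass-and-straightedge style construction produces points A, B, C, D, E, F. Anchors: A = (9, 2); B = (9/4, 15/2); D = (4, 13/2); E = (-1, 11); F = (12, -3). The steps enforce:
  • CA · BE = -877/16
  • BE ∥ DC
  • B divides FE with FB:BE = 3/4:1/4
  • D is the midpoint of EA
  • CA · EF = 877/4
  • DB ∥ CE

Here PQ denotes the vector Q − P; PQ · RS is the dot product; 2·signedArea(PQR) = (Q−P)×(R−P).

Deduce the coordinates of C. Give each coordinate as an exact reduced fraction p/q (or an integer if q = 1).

1. C_x = 3/4  [DB ∥ CE ∩ BE ∥ DC]
2. C_y = 10  [DB ∥ CE ∩ BE ∥ DC]
   → C = (3/4, 10)

C = (3/4, 10)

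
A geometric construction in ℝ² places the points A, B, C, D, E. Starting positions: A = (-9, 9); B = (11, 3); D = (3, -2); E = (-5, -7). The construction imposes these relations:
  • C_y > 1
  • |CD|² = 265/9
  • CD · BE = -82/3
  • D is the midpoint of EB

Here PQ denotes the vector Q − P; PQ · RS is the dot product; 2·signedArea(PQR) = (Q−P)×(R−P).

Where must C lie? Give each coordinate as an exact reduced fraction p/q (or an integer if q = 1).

C = (-1, 5/3)

1. C_x = -1  [line 16·x + 10·y + -2/3 = 0 ∩ |CD|² = 265/9]
2. C_y = 5/3  [line 16·x + 10·y + -2/3 = 0 ∩ |CD|² = 265/9]
   → C = (-1, 5/3)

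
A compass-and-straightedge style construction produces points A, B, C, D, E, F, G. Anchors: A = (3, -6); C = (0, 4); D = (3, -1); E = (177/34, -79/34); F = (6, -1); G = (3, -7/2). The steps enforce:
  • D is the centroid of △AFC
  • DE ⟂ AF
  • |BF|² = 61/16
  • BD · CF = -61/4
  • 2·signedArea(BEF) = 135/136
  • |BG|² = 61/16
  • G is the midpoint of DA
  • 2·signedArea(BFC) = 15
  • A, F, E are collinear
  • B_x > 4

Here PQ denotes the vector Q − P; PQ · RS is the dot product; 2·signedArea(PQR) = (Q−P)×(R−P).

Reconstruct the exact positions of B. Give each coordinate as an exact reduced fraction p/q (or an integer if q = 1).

B = (9/2, -9/4)

1. B_x = 9/2  [2·signedArea(BEF) = 135/136 ∩ 2·signedArea(BFC) = 15]
2. B_y = -9/4  [2·signedArea(BEF) = 135/136 ∩ 2·signedArea(BFC) = 15]
   → B = (9/2, -9/4)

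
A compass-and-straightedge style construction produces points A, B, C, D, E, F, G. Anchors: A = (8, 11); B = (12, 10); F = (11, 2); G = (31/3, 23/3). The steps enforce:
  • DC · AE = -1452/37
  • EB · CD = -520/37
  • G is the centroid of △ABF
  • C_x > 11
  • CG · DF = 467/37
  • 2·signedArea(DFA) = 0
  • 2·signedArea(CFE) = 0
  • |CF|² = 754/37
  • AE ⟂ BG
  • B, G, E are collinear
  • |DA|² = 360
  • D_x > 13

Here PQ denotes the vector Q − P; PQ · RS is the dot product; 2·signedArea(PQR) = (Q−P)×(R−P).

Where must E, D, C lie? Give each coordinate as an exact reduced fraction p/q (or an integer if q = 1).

C = (410/37, 241/37)
D = (14, -7)
E = (823/74, 649/74)

1. E_x = 823/74  [B, G, E are collinear ∩ AE ⟂ BG]
2. E_y = 649/74  [B, G, E are collinear ∩ AE ⟂ BG]
   → E = (823/74, 649/74)
3. D_x = 14  [line -9·x + -3·y + 105 = 0 ∩ |DA|² = 360]
4. D_y = -7  [line -9·x + -3·y + 105 = 0 ∩ |DA|² = 360]
   → D = (14, -7)
5. C_x = 410/37  [2·signedArea(CFE) = 0 ∩ EB · CD = -520/37]
6. C_y = 241/37  [2·signedArea(CFE) = 0 ∩ EB · CD = -520/37]
   → C = (410/37, 241/37)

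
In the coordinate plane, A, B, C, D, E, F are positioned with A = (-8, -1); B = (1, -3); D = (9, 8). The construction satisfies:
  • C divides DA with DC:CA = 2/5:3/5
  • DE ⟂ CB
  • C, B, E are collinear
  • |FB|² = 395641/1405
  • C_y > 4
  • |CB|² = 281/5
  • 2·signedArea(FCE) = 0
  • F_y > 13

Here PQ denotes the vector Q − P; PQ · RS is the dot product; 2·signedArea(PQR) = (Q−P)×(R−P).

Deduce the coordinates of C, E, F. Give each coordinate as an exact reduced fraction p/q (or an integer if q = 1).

C = (11/5, 22/5)
E = (827/281, 2524/281)
F = (5179/1405, 19058/1405)

1. C_x = 11/5  [C divides DA with DC:CA = 2/5:3/5]
2. C_y = 22/5  [C divides DA with DC:CA = 2/5:3/5]
   → C = (11/5, 22/5)
3. E_x = 827/281  [C, B, E are collinear ∩ DE ⟂ CB]
4. E_y = 2524/281  [C, B, E are collinear ∩ DE ⟂ CB]
   → E = (827/281, 2524/281)
5. F_x = 5179/1405  [line -6438/1405·x + 1044/1405·y + 1914/281 = 0 ∩ |FB|² = 395641/1405]
6. F_y = 19058/1405  [line -6438/1405·x + 1044/1405·y + 1914/281 = 0 ∩ |FB|² = 395641/1405]
   → F = (5179/1405, 19058/1405)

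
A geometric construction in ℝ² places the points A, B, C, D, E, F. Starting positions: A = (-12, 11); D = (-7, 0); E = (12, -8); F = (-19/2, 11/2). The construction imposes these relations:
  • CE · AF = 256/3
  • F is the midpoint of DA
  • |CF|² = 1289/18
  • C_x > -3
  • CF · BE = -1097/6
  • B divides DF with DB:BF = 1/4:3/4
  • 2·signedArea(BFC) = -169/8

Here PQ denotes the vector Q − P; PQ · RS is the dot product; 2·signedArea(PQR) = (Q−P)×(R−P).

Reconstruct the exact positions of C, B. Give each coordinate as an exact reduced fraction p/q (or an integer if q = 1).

B = (-61/8, 11/8)
C = (-7/3, 1)

1. C_x = -7/3  [line -5/2·x + 11/2·y + -34/3 = 0 ∩ |CF|² = 1289/18]
2. C_y = 1  [line -5/2·x + 11/2·y + -34/3 = 0 ∩ |CF|² = 1289/18]
   → C = (-7/3, 1)
3. B_x = -61/8  [CF · BE = -1097/6 ∩ B divides DF with DB:BF = 1/4:3/4]
4. B_y = 11/8  [CF · BE = -1097/6 ∩ B divides DF with DB:BF = 1/4:3/4]
   → B = (-61/8, 11/8)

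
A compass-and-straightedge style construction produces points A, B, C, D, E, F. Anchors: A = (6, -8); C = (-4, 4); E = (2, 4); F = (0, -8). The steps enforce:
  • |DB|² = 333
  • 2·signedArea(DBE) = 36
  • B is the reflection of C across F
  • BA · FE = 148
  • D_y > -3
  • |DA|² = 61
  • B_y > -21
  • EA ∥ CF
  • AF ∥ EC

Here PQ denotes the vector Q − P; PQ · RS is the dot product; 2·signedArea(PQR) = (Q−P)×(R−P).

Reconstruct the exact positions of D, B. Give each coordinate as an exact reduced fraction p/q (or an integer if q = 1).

1. B_x = 4  [B is the reflection of C across F]
2. B_y = -20  [B is the reflection of C across F]
   → B = (4, -20)
3. D_x = 1  [line -24·x + -2·y + 20 = 0 ∩ |DB|² = 333]
4. D_y = -2  [line -24·x + -2·y + 20 = 0 ∩ |DB|² = 333]
   → D = (1, -2)

B = (4, -20)
D = (1, -2)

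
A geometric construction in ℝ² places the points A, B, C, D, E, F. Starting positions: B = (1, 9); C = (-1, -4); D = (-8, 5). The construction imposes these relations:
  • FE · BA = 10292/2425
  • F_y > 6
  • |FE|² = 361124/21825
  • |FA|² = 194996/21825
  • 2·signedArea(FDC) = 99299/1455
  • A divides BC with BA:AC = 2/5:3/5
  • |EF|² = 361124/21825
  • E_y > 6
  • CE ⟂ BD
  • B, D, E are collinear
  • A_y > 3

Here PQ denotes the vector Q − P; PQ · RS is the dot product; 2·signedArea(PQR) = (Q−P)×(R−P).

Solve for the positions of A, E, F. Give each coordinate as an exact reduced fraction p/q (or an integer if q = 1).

A = (1/5, 19/5)
E = (-533/97, 593/97)
F = (-2083/1455, 9173/1455)

1. A_x = 1/5  [A divides BC with BA:AC = 2/5:3/5]
2. A_y = 19/5  [A divides BC with BA:AC = 2/5:3/5]
   → A = (1/5, 19/5)
3. E_x = -533/97  [B, D, E are collinear ∩ CE ⟂ BD]
4. E_y = 593/97  [B, D, E are collinear ∩ CE ⟂ BD]
   → E = (-533/97, 593/97)
5. F_x = -2083/1455  [2·signedArea(FDC) = 99299/1455 ∩ FE · BA = 10292/2425]
6. F_y = 9173/1455  [2·signedArea(FDC) = 99299/1455 ∩ FE · BA = 10292/2425]
   → F = (-2083/1455, 9173/1455)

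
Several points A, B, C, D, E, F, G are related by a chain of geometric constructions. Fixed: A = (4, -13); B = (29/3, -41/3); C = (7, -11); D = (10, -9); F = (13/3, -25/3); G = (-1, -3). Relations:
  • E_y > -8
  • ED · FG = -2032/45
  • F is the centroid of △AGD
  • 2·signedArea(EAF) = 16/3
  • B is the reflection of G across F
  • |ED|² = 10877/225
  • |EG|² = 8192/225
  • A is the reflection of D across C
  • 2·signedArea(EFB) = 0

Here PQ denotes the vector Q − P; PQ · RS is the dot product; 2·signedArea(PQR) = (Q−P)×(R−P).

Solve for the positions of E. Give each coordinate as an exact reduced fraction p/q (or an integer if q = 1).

E = (49/15, -109/15)

1. E_x = 49/15  [2·signedArea(EFB) = 0 ∩ ED · FG = -2032/45]
2. E_y = -109/15  [2·signedArea(EFB) = 0 ∩ ED · FG = -2032/45]
   → E = (49/15, -109/15)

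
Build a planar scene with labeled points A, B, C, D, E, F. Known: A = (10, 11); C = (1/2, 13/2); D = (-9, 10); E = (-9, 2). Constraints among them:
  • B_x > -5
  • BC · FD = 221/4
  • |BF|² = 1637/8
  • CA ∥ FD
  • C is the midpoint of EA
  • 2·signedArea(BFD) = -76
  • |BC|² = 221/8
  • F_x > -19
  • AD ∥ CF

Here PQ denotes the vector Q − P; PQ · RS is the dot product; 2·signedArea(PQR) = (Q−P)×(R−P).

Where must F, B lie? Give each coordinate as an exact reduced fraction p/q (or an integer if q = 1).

B = (-17/4, 17/4)
F = (-37/2, 11/2)

1. F_x = -37/2  [CA ∥ FD ∩ AD ∥ CF]
2. F_y = 11/2  [CA ∥ FD ∩ AD ∥ CF]
   → F = (-37/2, 11/2)
3. B_x = -17/4  [2·signedArea(BFD) = -76 ∩ BC · FD = 221/4]
4. B_y = 17/4  [2·signedArea(BFD) = -76 ∩ BC · FD = 221/4]
   → B = (-17/4, 17/4)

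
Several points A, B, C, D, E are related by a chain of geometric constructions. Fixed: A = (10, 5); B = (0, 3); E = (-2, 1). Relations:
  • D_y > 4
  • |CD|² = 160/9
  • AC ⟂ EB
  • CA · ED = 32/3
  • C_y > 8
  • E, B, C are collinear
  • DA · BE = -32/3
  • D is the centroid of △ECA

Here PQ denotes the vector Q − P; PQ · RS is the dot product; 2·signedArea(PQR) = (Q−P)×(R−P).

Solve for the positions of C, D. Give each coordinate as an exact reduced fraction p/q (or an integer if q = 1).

1. C_x = 6  [E, B, C are collinear ∩ AC ⟂ EB]
2. C_y = 9  [E, B, C are collinear ∩ AC ⟂ EB]
   → C = (6, 9)
3. D_x = 14/3  [D is the centroid of △ECA]
4. D_y = 5  [D is the centroid of △ECA]
   → D = (14/3, 5)

C = (6, 9)
D = (14/3, 5)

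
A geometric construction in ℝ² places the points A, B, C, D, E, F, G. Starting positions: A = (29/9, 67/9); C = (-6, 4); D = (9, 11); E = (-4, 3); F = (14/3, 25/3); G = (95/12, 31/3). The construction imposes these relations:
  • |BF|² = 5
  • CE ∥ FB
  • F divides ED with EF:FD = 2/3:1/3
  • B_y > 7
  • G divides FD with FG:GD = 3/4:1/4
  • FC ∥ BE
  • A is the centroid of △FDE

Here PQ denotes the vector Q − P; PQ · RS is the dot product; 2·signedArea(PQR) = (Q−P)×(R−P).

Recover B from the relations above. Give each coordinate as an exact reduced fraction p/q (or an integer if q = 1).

B = (20/3, 22/3)

1. B_x = 20/3  [FC ∥ BE ∩ CE ∥ FB]
2. B_y = 22/3  [FC ∥ BE ∩ CE ∥ FB]
   → B = (20/3, 22/3)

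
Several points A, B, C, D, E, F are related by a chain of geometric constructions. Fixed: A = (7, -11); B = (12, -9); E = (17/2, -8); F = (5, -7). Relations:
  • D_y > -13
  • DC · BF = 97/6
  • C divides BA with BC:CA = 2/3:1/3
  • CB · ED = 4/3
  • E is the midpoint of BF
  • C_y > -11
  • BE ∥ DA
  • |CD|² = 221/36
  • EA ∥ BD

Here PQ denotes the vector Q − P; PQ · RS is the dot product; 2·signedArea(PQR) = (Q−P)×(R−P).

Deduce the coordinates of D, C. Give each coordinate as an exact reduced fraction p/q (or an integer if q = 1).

1. D_x = 21/2  [BE ∥ DA ∩ EA ∥ BD]
2. D_y = -12  [BE ∥ DA ∩ EA ∥ BD]
   → D = (21/2, -12)
3. C_x = 26/3  [C divides BA with BC:CA = 2/3:1/3]
4. C_y = -31/3  [C divides BA with BC:CA = 2/3:1/3]
   → C = (26/3, -31/3)

C = (26/3, -31/3)
D = (21/2, -12)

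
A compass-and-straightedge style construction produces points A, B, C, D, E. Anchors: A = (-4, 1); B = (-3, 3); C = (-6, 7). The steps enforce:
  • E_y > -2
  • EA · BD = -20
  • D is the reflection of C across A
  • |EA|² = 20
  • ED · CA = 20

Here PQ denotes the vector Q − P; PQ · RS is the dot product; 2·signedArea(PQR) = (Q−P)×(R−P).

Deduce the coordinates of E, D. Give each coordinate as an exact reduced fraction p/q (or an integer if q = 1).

D = (-2, -5)
E = (0, -1)

1. D_x = -2  [D is the reflection of C across A]
2. D_y = -5  [D is the reflection of C across A]
   → D = (-2, -5)
3. E_x = 0  [EA · BD = -20 ∩ ED · CA = 20]
4. E_y = -1  [EA · BD = -20 ∩ ED · CA = 20]
   → E = (0, -1)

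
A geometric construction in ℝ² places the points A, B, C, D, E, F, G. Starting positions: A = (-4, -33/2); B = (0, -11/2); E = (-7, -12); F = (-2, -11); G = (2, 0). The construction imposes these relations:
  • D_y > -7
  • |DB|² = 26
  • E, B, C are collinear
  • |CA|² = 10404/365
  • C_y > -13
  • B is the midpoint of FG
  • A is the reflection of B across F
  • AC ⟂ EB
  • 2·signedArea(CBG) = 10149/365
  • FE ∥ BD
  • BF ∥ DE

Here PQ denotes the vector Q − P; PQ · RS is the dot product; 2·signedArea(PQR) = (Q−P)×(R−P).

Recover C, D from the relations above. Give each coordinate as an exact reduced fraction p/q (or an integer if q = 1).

1. C_x = -2786/365  [E, B, C are collinear ∩ AC ⟂ EB]
2. C_y = -9189/730  [E, B, C are collinear ∩ AC ⟂ EB]
   → C = (-2786/365, -9189/730)
3. D_x = -5  [BF ∥ DE ∩ FE ∥ BD]
4. D_y = -13/2  [BF ∥ DE ∩ FE ∥ BD]
   → D = (-5, -13/2)

C = (-2786/365, -9189/730)
D = (-5, -13/2)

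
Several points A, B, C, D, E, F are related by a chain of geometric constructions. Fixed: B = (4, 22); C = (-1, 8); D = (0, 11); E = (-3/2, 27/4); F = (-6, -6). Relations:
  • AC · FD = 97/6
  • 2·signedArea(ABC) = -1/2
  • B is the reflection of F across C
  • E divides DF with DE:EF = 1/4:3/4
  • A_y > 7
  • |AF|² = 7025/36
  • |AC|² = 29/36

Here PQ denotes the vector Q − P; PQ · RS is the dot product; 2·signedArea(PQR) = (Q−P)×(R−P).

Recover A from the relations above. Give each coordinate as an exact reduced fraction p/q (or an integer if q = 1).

1. A_x = -4/3  [2·signedArea(ABC) = -1/2 ∩ AC · FD = 97/6]
2. A_y = 43/6  [2·signedArea(ABC) = -1/2 ∩ AC · FD = 97/6]
   → A = (-4/3, 43/6)

A = (-4/3, 43/6)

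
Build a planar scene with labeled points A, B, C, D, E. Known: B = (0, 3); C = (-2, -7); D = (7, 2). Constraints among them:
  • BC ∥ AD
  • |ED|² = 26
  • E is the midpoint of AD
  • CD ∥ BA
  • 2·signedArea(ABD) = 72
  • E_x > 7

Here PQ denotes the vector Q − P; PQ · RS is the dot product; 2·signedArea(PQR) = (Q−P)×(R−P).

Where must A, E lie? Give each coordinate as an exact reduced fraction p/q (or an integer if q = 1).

A = (9, 12)
E = (8, 7)

1. A_x = 9  [BC ∥ AD ∩ CD ∥ BA]
2. A_y = 12  [BC ∥ AD ∩ CD ∥ BA]
   → A = (9, 12)
3. E_x = 8  [E is the midpoint of AD]
4. E_y = 7  [E is the midpoint of AD]
   → E = (8, 7)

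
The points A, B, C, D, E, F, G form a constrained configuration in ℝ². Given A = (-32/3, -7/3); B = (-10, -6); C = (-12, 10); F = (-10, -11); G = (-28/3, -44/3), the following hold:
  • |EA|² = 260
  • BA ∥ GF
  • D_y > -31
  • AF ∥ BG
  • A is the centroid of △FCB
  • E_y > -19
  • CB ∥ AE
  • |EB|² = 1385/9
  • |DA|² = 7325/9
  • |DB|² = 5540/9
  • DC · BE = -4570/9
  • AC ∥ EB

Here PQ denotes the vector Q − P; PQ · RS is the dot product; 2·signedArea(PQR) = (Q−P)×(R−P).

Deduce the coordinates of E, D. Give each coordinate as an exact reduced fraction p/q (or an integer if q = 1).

1. E_x = -26/3  [AC ∥ EB ∩ CB ∥ AE]
2. E_y = -55/3  [AC ∥ EB ∩ CB ∥ AE]
   → E = (-26/3, -55/3)
3. D_x = -22/3  [line -4/3·x + 37/3·y + 3316/9 = 0 ∩ |DB|² = 5540/9]
4. D_y = -92/3  [line -4/3·x + 37/3·y + 3316/9 = 0 ∩ |DB|² = 5540/9]
   → D = (-22/3, -92/3)

D = (-22/3, -92/3)
E = (-26/3, -55/3)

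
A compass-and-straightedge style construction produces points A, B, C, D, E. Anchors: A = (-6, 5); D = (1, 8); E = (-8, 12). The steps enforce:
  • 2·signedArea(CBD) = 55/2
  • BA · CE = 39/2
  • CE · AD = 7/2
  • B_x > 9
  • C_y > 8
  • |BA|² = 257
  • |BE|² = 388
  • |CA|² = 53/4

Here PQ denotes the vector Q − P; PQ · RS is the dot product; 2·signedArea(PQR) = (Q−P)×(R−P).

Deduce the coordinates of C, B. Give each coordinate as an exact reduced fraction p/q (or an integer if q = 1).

B = (10, 4)
C = (-7, 17/2)

1. C_x = -7  [line -7·x + -3·y + -47/2 = 0 ∩ |CA|² = 53/4]
2. C_y = 17/2  [line -7·x + -3·y + -47/2 = 0 ∩ |CA|² = 53/4]
   → C = (-7, 17/2)
3. B_x = 10  [2·signedArea(CBD) = 55/2 ∩ BA · CE = 39/2]
4. B_y = 4  [2·signedArea(CBD) = 55/2 ∩ BA · CE = 39/2]
   → B = (10, 4)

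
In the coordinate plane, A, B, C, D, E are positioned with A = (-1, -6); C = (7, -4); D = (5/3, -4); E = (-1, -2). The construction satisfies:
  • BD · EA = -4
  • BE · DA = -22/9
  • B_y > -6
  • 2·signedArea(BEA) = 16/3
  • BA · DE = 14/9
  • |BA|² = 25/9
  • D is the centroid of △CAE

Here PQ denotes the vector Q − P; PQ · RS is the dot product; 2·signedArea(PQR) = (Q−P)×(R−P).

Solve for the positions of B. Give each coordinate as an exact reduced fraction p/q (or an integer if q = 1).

B = (1/3, -5)

1. B_x = 1/3  [BD · EA = -4 ∩ BA · DE = 14/9]
2. B_y = -5  [BD · EA = -4 ∩ BA · DE = 14/9]
   → B = (1/3, -5)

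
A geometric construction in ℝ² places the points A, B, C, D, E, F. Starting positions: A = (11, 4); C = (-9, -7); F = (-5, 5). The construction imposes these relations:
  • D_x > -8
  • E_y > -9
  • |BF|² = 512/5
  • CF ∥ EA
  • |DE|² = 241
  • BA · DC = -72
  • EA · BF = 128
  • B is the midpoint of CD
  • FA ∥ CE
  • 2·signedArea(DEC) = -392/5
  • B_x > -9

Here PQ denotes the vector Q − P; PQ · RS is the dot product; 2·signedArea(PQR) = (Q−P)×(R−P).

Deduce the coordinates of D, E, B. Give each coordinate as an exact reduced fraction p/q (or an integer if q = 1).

B = (-41/5, -23/5)
D = (-37/5, -11/5)
E = (7, -8)

1. E_x = 7  [CF ∥ EA ∩ FA ∥ CE]
2. E_y = -8  [CF ∥ EA ∩ FA ∥ CE]
   → E = (7, -8)
3. B_x = -41/5  [line -4·x + -12·y + -88 = 0 ∩ |BF|² = 512/5]
4. B_y = -23/5  [line -4·x + -12·y + -88 = 0 ∩ |BF|² = 512/5]
   → B = (-41/5, -23/5)
5. D_x = -37/5  [2·signedArea(DEC) = -392/5 ∩ B is the midpoint of CD]
6. D_y = -11/5  [2·signedArea(DEC) = -392/5 ∩ B is the midpoint of CD]
   → D = (-37/5, -11/5)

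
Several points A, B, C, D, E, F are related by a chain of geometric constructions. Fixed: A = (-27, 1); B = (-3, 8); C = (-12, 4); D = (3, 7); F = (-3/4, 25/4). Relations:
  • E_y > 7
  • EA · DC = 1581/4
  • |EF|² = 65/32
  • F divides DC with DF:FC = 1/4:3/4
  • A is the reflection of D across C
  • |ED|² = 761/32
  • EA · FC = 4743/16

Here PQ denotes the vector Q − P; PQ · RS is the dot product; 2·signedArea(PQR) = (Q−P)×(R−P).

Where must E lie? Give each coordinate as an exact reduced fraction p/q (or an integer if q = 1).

E = (-15/8, 57/8)

1. E_x = -15/8  [line 15·x + 3·y + 27/4 = 0 ∩ |ED|² = 761/32]
2. E_y = 57/8  [line 15·x + 3·y + 27/4 = 0 ∩ |ED|² = 761/32]
   → E = (-15/8, 57/8)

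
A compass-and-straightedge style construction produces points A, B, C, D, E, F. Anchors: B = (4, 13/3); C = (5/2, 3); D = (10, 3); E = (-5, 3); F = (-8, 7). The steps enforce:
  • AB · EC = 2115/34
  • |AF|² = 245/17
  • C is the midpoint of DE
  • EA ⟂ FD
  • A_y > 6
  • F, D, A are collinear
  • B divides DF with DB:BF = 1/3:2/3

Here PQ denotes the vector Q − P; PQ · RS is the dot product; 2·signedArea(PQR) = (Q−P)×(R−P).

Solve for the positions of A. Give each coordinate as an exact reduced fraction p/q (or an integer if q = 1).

1. A_x = -73/17  [F, D, A are collinear ∩ EA ⟂ FD]
2. A_y = 105/17  [F, D, A are collinear ∩ EA ⟂ FD]
   → A = (-73/17, 105/17)

A = (-73/17, 105/17)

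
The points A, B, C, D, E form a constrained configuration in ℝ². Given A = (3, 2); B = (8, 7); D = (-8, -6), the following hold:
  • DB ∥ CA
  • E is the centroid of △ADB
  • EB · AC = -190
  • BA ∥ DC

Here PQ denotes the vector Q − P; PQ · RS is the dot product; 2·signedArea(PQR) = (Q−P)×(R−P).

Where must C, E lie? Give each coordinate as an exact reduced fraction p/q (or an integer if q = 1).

C = (-13, -11)
E = (1, 1)

1. C_x = -13  [DB ∥ CA ∩ BA ∥ DC]
2. C_y = -11  [DB ∥ CA ∩ BA ∥ DC]
   → C = (-13, -11)
3. E_x = 1  [E is the centroid of △ADB]
4. E_y = 1  [E is the centroid of △ADB]
   → E = (1, 1)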